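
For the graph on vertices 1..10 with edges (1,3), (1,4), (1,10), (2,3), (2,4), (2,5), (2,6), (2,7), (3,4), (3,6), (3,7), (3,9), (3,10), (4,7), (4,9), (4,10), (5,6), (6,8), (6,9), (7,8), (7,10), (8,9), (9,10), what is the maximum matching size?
5 (matching: (1,10), (2,5), (3,7), (4,9), (6,8); upper bound floor(n/2) = floor(10/2) = 5)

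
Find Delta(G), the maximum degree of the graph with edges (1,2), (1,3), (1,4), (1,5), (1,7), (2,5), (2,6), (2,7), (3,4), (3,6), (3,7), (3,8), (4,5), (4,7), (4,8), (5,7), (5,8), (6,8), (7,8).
6 (attained at vertex 7)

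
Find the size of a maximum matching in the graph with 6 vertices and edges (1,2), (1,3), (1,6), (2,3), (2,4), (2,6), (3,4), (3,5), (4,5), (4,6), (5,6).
3 (matching: (1,6), (2,4), (3,5); upper bound floor(n/2) = floor(6/2) = 3)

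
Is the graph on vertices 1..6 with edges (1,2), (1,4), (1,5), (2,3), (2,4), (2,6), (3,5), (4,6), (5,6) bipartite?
No (odd cycle of length 3: 2 -> 1 -> 4 -> 2)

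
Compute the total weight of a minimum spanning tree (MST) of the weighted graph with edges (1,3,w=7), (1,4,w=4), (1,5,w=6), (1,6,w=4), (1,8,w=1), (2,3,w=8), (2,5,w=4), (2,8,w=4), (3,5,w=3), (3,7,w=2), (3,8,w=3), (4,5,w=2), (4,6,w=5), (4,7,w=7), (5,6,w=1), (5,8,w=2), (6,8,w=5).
15 (MST edges: (1,8,w=1), (2,5,w=4), (3,7,w=2), (3,8,w=3), (4,5,w=2), (5,6,w=1), (5,8,w=2); sum of weights 1 + 4 + 2 + 3 + 2 + 1 + 2 = 15)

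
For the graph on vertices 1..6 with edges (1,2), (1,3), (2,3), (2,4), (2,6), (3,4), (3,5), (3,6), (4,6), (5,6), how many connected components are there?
1 (components: {1, 2, 3, 4, 5, 6})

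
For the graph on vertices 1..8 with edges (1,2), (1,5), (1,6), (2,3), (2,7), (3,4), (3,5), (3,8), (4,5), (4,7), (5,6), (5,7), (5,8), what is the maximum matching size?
4 (matching: (1,2), (3,8), (4,7), (5,6); upper bound floor(n/2) = floor(8/2) = 4)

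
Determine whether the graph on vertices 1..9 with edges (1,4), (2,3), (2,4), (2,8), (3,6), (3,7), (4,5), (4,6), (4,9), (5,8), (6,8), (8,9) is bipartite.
Yes. Partition: {1, 2, 5, 6, 7, 9}, {3, 4, 8}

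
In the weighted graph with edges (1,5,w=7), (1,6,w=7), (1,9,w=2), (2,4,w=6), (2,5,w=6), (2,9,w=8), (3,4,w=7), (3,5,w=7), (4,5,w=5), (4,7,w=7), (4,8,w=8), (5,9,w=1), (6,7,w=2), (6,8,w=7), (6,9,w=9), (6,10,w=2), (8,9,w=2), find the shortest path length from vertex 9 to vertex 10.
11 (path: 9 -> 6 -> 10; weights 9 + 2 = 11)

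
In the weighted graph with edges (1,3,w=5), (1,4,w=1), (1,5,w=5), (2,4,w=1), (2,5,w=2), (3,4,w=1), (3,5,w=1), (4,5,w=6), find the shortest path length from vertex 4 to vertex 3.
1 (path: 4 -> 3; weights 1 = 1)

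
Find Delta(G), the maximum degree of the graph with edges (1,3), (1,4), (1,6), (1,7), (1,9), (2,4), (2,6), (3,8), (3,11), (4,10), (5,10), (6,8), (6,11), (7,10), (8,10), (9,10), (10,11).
6 (attained at vertex 10)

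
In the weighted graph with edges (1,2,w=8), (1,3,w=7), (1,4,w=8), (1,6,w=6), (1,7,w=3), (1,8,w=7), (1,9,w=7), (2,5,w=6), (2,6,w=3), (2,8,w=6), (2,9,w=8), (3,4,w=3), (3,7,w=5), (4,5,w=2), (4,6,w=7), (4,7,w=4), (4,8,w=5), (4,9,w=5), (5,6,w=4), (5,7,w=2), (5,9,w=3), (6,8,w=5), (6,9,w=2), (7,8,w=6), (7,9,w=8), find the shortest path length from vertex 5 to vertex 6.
4 (path: 5 -> 6; weights 4 = 4)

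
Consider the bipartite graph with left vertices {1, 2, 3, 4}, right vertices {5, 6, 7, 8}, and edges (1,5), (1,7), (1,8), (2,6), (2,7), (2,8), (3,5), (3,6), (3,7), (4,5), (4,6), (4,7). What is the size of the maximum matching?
4 (matching: (1,8), (2,7), (3,6), (4,5); upper bound min(|L|,|R|) = min(4,4) = 4)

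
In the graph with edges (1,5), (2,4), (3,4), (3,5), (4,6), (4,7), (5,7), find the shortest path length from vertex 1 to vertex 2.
4 (path: 1 -> 5 -> 3 -> 4 -> 2, 4 edges)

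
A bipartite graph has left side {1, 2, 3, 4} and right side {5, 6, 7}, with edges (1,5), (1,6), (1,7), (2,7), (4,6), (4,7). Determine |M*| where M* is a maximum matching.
3 (matching: (1,5), (2,7), (4,6); upper bound min(|L|,|R|) = min(4,3) = 3)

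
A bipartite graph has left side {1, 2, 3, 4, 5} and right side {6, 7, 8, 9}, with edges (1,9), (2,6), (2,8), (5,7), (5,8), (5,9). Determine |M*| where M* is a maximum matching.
3 (matching: (1,9), (2,8), (5,7); upper bound min(|L|,|R|) = min(5,4) = 4)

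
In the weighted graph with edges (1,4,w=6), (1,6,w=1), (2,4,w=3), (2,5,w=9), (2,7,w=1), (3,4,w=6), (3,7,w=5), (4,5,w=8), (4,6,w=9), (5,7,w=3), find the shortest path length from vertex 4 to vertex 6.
7 (path: 4 -> 1 -> 6; weights 6 + 1 = 7)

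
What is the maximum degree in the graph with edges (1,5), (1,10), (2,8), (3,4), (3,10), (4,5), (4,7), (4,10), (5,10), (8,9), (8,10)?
5 (attained at vertex 10)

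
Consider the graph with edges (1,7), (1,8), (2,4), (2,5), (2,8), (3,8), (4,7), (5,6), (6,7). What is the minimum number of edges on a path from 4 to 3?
3 (path: 4 -> 2 -> 8 -> 3, 3 edges)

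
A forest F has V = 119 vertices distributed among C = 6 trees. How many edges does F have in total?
113 (Each of the 6 component trees on V_i vertices has V_i - 1 edges; summing gives V - C = 119 - 6 = 113)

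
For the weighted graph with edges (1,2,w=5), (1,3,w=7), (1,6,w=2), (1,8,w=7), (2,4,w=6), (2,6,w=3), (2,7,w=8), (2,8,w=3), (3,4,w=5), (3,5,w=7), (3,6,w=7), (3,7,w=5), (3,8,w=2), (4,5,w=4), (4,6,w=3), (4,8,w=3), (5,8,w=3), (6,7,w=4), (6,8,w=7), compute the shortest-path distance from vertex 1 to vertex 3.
7 (path: 1 -> 3; weights 7 = 7)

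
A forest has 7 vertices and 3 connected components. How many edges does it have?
4 (Each of the 3 component trees on V_i vertices has V_i - 1 edges; summing gives V - C = 7 - 3 = 4)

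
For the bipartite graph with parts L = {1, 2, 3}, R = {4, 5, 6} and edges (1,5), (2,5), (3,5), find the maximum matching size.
1 (matching: (1,5); upper bound min(|L|,|R|) = min(3,3) = 3)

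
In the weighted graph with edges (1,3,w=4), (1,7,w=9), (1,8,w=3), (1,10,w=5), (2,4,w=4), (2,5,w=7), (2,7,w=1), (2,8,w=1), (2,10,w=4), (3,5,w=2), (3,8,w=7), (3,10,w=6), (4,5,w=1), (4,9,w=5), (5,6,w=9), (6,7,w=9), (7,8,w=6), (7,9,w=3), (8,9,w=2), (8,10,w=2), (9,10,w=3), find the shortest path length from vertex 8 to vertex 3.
7 (path: 8 -> 3; weights 7 = 7)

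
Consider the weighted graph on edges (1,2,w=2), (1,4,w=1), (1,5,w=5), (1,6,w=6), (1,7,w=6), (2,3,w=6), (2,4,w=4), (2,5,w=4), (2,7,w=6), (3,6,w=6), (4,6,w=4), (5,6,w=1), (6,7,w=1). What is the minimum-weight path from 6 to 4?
4 (path: 6 -> 4; weights 4 = 4)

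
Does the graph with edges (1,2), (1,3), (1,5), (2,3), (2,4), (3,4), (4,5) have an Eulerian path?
No (4 vertices have odd degree: {1, 2, 3, 4}; Eulerian path requires 0 or 2)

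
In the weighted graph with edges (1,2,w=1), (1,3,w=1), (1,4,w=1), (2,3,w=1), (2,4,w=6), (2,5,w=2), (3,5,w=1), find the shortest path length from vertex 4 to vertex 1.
1 (path: 4 -> 1; weights 1 = 1)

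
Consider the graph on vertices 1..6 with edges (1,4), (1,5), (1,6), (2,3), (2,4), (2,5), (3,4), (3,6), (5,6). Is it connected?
Yes (BFS from 1 visits [1, 4, 5, 6, 2, 3] — all 6 vertices reached)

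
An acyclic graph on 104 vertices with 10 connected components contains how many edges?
94 (Each of the 10 component trees on V_i vertices has V_i - 1 edges; summing gives V - C = 104 - 10 = 94)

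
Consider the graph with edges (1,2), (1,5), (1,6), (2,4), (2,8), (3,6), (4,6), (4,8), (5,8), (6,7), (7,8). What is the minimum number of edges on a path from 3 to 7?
2 (path: 3 -> 6 -> 7, 2 edges)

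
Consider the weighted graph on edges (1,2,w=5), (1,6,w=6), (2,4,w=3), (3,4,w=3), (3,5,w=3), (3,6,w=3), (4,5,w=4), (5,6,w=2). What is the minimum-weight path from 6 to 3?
3 (path: 6 -> 3; weights 3 = 3)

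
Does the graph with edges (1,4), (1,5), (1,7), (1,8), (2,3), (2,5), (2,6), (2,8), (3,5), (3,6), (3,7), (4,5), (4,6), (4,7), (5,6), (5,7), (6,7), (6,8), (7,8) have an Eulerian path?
Yes — and in fact it has an Eulerian circuit (the graph is connected and all 8 vertices have even degree)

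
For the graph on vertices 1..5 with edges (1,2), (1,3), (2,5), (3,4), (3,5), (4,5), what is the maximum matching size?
2 (matching: (1,3), (4,5); upper bound floor(n/2) = floor(5/2) = 2)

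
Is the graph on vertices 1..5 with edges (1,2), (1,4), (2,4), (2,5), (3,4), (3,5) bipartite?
No (odd cycle of length 3: 4 -> 1 -> 2 -> 4)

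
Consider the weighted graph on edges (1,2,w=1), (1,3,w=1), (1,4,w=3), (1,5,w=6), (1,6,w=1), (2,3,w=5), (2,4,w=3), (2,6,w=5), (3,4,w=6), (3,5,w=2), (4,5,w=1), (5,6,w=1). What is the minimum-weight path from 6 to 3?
2 (path: 6 -> 1 -> 3; weights 1 + 1 = 2)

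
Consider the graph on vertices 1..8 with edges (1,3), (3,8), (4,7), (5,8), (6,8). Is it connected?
No, it has 3 components: {1, 3, 5, 6, 8}, {2}, {4, 7}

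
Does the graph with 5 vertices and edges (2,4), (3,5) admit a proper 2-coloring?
Yes. Partition: {1, 2, 3}, {4, 5}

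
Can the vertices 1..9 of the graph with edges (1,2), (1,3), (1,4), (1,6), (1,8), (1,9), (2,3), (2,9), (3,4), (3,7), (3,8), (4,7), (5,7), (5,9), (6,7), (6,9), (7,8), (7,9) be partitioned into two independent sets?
No (odd cycle of length 3: 6 -> 1 -> 9 -> 6)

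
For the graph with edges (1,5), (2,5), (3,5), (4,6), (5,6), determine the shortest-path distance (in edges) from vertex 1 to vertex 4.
3 (path: 1 -> 5 -> 6 -> 4, 3 edges)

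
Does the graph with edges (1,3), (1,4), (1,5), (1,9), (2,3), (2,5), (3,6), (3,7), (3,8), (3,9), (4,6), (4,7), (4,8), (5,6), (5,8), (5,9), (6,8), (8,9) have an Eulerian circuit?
No (2 vertices have odd degree: {5, 8}; Eulerian circuit requires 0)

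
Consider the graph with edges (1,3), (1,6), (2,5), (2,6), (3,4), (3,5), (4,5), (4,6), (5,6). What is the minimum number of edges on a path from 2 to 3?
2 (path: 2 -> 5 -> 3, 2 edges)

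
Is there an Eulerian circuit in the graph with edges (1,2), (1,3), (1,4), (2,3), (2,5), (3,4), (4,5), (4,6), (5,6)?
No (4 vertices have odd degree: {1, 2, 3, 5}; Eulerian circuit requires 0)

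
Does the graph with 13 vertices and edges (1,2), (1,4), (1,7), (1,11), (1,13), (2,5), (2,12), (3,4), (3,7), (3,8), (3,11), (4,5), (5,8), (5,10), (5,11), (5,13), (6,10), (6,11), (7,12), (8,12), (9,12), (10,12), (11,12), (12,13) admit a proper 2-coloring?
Yes. Partition: {1, 3, 5, 6, 12}, {2, 4, 7, 8, 9, 10, 11, 13}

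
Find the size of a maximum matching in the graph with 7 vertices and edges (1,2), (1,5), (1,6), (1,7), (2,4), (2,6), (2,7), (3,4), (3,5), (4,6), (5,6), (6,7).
3 (matching: (2,4), (3,5), (6,7); upper bound floor(n/2) = floor(7/2) = 3)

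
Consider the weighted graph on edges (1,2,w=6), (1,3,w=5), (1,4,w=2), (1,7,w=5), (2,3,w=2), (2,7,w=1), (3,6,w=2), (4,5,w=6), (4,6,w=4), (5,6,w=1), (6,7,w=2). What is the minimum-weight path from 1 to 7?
5 (path: 1 -> 7; weights 5 = 5)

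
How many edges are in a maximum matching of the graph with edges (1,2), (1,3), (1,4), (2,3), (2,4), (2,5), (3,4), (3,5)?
2 (matching: (1,4), (2,5); upper bound floor(n/2) = floor(5/2) = 2)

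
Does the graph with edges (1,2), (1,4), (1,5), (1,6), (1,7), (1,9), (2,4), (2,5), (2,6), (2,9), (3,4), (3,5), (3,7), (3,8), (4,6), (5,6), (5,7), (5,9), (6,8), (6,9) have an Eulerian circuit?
No (2 vertices have odd degree: {2, 7}; Eulerian circuit requires 0)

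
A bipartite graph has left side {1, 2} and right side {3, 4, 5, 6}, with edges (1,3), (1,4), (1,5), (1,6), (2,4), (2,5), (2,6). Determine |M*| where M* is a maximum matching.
2 (matching: (1,6), (2,5); upper bound min(|L|,|R|) = min(2,4) = 2)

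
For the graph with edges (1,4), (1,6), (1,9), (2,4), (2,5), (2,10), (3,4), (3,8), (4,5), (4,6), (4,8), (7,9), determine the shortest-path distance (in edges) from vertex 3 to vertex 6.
2 (path: 3 -> 4 -> 6, 2 edges)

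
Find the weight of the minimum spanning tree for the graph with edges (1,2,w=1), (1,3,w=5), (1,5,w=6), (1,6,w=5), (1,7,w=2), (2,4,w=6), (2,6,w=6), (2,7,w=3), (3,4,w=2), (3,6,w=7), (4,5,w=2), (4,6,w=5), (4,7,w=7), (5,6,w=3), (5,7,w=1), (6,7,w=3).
11 (MST edges: (1,2,w=1), (1,7,w=2), (3,4,w=2), (4,5,w=2), (5,6,w=3), (5,7,w=1); sum of weights 1 + 2 + 2 + 2 + 3 + 1 = 11)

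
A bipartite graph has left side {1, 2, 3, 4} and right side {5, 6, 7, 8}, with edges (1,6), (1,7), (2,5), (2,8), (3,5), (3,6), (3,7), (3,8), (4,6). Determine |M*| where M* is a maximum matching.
4 (matching: (1,7), (2,8), (3,5), (4,6); upper bound min(|L|,|R|) = min(4,4) = 4)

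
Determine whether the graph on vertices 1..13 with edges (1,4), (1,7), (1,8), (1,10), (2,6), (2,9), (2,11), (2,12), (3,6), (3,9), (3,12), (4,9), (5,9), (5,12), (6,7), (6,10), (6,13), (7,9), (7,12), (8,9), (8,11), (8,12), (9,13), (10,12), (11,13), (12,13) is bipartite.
Yes. Partition: {1, 6, 9, 11, 12}, {2, 3, 4, 5, 7, 8, 10, 13}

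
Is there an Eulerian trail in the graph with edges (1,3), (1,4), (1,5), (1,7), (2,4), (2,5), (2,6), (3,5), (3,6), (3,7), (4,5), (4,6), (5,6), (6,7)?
No (4 vertices have odd degree: {2, 5, 6, 7}; Eulerian path requires 0 or 2)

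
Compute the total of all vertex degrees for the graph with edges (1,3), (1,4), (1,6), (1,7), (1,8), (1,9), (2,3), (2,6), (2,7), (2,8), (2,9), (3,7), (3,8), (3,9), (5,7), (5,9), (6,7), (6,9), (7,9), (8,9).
40 (handshake: sum of degrees = 2|E| = 2 x 20 = 40)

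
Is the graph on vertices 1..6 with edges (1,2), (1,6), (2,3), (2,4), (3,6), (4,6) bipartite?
Yes. Partition: {1, 3, 4, 5}, {2, 6}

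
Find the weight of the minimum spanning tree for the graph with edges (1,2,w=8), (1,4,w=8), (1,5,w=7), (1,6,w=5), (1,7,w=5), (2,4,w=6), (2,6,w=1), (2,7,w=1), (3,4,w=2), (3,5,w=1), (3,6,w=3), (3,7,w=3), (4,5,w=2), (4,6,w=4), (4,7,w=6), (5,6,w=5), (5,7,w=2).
12 (MST edges: (1,7,w=5), (2,6,w=1), (2,7,w=1), (3,4,w=2), (3,5,w=1), (5,7,w=2); sum of weights 5 + 1 + 1 + 2 + 1 + 2 = 12)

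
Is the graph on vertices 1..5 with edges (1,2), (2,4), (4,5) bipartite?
Yes. Partition: {1, 3, 4}, {2, 5}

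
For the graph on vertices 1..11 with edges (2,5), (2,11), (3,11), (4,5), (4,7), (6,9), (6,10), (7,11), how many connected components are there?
4 (components: {1}, {2, 3, 4, 5, 7, 11}, {6, 9, 10}, {8})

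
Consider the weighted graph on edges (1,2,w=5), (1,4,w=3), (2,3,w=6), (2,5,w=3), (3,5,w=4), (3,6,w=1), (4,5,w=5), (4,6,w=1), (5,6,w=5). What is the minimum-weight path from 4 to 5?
5 (path: 4 -> 5; weights 5 = 5)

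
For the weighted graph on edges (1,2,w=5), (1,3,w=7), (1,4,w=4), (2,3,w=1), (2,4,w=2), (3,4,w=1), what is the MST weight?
6 (MST edges: (1,4,w=4), (2,3,w=1), (3,4,w=1); sum of weights 4 + 1 + 1 = 6)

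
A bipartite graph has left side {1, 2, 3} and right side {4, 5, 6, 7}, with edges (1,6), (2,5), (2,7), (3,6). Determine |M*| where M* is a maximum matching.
2 (matching: (1,6), (2,7); upper bound min(|L|,|R|) = min(3,4) = 3)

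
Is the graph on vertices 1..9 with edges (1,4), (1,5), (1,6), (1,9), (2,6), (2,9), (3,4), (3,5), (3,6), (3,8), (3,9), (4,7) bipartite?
Yes. Partition: {1, 2, 3, 7}, {4, 5, 6, 8, 9}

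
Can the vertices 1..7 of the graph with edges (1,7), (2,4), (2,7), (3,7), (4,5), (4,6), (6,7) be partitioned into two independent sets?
Yes. Partition: {1, 2, 3, 5, 6}, {4, 7}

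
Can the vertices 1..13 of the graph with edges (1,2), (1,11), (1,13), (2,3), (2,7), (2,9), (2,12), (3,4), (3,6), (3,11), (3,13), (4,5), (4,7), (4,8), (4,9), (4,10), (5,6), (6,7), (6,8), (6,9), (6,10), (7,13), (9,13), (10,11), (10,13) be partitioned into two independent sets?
Yes. Partition: {1, 3, 5, 7, 8, 9, 10, 12}, {2, 4, 6, 11, 13}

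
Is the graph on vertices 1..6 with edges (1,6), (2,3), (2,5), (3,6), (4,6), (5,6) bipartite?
Yes. Partition: {1, 3, 4, 5}, {2, 6}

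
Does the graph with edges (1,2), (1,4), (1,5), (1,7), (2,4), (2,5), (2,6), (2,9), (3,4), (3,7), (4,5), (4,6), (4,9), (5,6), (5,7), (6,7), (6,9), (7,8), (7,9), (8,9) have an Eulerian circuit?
No (4 vertices have odd degree: {2, 5, 6, 9}; Eulerian circuit requires 0)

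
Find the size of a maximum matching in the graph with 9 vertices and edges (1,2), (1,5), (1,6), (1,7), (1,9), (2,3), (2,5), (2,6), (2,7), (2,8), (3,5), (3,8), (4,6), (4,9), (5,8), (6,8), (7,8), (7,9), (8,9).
4 (matching: (1,7), (2,5), (4,6), (8,9); upper bound floor(n/2) = floor(9/2) = 4)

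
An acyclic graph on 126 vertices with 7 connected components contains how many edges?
119 (Each of the 7 component trees on V_i vertices has V_i - 1 edges; summing gives V - C = 126 - 7 = 119)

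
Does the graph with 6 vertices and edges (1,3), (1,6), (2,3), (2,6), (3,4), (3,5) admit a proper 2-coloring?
Yes. Partition: {1, 2, 4, 5}, {3, 6}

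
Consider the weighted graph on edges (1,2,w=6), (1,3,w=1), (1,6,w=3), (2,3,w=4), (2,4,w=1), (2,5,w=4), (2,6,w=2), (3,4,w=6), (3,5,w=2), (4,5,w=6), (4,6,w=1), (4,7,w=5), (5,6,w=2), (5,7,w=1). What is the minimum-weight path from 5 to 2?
4 (path: 5 -> 2; weights 4 = 4)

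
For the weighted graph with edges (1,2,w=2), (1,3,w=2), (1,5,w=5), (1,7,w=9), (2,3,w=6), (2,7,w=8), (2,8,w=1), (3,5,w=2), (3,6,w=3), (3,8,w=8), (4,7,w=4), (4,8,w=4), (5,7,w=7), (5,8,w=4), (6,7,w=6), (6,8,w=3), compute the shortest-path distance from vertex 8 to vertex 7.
8 (path: 8 -> 4 -> 7; weights 4 + 4 = 8)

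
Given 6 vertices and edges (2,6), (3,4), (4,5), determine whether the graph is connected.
No, it has 3 components: {1}, {2, 6}, {3, 4, 5}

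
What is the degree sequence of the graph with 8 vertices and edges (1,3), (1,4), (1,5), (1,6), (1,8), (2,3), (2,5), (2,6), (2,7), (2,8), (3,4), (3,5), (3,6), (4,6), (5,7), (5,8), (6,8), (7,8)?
[5, 5, 5, 5, 5, 5, 3, 3] (degrees: deg(1)=5, deg(2)=5, deg(3)=5, deg(4)=3, deg(5)=5, deg(6)=5, deg(7)=3, deg(8)=5)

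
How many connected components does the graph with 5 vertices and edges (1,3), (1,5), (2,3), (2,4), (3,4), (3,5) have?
1 (components: {1, 2, 3, 4, 5})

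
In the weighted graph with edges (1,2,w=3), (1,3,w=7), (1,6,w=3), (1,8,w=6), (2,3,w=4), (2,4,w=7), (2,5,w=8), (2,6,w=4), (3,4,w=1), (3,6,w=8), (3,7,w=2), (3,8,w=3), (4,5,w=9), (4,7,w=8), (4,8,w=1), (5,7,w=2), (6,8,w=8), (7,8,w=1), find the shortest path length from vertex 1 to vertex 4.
7 (path: 1 -> 8 -> 4; weights 6 + 1 = 7)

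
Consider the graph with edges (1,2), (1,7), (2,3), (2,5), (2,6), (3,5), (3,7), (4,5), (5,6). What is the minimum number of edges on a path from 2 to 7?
2 (path: 2 -> 1 -> 7, 2 edges)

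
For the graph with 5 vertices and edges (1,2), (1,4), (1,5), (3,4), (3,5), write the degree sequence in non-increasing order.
[3, 2, 2, 2, 1] (degrees: deg(1)=3, deg(2)=1, deg(3)=2, deg(4)=2, deg(5)=2)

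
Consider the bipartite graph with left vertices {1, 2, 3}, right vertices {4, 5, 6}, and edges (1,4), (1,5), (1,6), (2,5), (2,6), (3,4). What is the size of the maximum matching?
3 (matching: (1,6), (2,5), (3,4); upper bound min(|L|,|R|) = min(3,3) = 3)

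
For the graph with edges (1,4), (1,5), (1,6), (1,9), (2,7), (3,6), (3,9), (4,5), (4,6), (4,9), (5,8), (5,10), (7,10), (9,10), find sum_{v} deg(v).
28 (handshake: sum of degrees = 2|E| = 2 x 14 = 28)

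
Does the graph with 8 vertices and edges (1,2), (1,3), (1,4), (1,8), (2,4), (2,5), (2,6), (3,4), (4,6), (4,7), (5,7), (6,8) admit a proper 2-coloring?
No (odd cycle of length 3: 2 -> 1 -> 4 -> 2)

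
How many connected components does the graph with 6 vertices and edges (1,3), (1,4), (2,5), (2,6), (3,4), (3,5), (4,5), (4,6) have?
1 (components: {1, 2, 3, 4, 5, 6})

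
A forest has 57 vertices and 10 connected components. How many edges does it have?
47 (Each of the 10 component trees on V_i vertices has V_i - 1 edges; summing gives V - C = 57 - 10 = 47)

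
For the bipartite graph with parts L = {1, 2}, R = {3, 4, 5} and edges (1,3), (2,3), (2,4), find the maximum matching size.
2 (matching: (1,3), (2,4); upper bound min(|L|,|R|) = min(2,3) = 2)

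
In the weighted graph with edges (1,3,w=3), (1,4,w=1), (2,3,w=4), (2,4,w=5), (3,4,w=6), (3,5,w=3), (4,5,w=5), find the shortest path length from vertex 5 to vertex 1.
6 (path: 5 -> 4 -> 1; weights 5 + 1 = 6)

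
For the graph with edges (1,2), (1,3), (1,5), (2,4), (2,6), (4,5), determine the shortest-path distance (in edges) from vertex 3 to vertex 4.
3 (path: 3 -> 1 -> 5 -> 4, 3 edges)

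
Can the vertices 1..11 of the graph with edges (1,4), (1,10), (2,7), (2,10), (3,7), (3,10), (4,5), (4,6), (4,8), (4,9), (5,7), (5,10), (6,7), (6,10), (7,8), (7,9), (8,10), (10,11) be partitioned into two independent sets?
Yes. Partition: {1, 2, 3, 5, 6, 8, 9, 11}, {4, 7, 10}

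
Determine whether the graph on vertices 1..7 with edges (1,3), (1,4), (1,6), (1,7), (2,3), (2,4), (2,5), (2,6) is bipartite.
Yes. Partition: {1, 2}, {3, 4, 5, 6, 7}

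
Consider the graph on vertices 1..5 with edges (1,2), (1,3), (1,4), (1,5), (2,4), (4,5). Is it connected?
Yes (BFS from 1 visits [1, 2, 3, 4, 5] — all 5 vertices reached)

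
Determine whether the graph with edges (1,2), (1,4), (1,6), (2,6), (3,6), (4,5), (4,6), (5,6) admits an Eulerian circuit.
No (4 vertices have odd degree: {1, 3, 4, 6}; Eulerian circuit requires 0)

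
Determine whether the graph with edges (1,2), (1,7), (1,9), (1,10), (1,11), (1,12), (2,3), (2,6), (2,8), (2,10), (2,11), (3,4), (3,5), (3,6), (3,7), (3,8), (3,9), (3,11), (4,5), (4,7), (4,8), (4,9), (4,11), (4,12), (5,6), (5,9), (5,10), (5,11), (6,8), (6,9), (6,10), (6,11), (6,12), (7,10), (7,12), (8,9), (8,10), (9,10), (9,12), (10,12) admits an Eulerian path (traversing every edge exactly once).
Yes (the graph is connected and exactly 2 vertices have odd degree: {4, 7}; any Eulerian path must start and end at those)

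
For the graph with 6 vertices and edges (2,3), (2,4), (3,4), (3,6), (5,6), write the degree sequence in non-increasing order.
[3, 2, 2, 2, 1, 0] (degrees: deg(1)=0, deg(2)=2, deg(3)=3, deg(4)=2, deg(5)=1, deg(6)=2)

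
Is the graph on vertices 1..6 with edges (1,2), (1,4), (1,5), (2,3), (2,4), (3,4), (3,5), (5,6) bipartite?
No (odd cycle of length 3: 2 -> 1 -> 4 -> 2)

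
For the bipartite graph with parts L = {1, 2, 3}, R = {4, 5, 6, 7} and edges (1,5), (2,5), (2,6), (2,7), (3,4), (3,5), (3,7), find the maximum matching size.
3 (matching: (1,5), (2,6), (3,7); upper bound min(|L|,|R|) = min(3,4) = 3)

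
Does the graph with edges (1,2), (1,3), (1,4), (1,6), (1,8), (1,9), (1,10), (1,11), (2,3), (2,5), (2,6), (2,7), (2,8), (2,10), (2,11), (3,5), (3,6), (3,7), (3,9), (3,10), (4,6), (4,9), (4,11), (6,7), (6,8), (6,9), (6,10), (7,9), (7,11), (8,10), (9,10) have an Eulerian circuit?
No (2 vertices have odd degree: {3, 7}; Eulerian circuit requires 0)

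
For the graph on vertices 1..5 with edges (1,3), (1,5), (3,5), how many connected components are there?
3 (components: {1, 3, 5}, {2}, {4})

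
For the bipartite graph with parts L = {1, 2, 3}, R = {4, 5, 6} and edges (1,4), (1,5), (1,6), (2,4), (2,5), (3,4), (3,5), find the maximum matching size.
3 (matching: (1,6), (2,5), (3,4); upper bound min(|L|,|R|) = min(3,3) = 3)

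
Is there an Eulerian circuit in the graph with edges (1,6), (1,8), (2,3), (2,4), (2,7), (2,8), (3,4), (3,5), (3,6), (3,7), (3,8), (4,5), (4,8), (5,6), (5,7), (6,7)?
Yes (the graph is connected and all 8 vertices have even degree)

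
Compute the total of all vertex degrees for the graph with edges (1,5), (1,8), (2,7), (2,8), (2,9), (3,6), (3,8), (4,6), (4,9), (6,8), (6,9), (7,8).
24 (handshake: sum of degrees = 2|E| = 2 x 12 = 24)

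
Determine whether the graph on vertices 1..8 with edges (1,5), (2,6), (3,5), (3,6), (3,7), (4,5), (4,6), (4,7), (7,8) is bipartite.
Yes. Partition: {1, 2, 3, 4, 8}, {5, 6, 7}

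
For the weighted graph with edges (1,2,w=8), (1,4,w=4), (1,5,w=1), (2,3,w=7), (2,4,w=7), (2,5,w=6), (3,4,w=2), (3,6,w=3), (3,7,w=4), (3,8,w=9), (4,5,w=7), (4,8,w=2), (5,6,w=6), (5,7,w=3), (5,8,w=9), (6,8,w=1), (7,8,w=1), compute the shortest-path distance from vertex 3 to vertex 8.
4 (path: 3 -> 4 -> 8; weights 2 + 2 = 4)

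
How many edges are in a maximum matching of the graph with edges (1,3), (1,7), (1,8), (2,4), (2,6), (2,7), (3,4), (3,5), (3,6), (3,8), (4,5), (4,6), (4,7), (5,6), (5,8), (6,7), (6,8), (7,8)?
4 (matching: (1,3), (2,6), (4,7), (5,8); upper bound floor(n/2) = floor(8/2) = 4)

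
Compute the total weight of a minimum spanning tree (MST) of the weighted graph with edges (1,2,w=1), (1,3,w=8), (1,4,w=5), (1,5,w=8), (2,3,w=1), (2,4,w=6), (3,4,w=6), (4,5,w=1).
8 (MST edges: (1,2,w=1), (1,4,w=5), (2,3,w=1), (4,5,w=1); sum of weights 1 + 5 + 1 + 1 = 8)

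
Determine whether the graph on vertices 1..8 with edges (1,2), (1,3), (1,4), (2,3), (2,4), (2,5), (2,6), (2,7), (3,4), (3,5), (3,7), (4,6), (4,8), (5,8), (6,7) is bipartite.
No (odd cycle of length 3: 3 -> 1 -> 2 -> 3)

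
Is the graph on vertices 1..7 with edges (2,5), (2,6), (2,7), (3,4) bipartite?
Yes. Partition: {1, 2, 3}, {4, 5, 6, 7}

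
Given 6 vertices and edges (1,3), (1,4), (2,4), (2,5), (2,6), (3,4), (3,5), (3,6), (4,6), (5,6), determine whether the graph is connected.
Yes (BFS from 1 visits [1, 3, 4, 5, 6, 2] — all 6 vertices reached)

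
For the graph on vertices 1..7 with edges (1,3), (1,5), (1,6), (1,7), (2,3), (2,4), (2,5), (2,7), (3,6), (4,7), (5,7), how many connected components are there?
1 (components: {1, 2, 3, 4, 5, 6, 7})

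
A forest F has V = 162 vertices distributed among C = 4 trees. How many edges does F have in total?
158 (Each of the 4 component trees on V_i vertices has V_i - 1 edges; summing gives V - C = 162 - 4 = 158)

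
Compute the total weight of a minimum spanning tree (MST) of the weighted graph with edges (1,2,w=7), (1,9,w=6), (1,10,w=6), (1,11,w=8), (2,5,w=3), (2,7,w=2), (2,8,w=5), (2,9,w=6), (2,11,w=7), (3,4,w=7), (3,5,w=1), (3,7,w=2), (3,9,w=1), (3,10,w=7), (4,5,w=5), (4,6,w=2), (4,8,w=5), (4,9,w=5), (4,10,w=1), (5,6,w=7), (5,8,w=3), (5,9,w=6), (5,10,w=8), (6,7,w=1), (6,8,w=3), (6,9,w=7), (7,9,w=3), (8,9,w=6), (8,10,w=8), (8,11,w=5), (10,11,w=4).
23 (MST edges: (1,9,w=6), (2,7,w=2), (3,5,w=1), (3,7,w=2), (3,9,w=1), (4,6,w=2), (4,10,w=1), (5,8,w=3), (6,7,w=1), (10,11,w=4); sum of weights 6 + 2 + 1 + 2 + 1 + 2 + 1 + 3 + 1 + 4 = 23)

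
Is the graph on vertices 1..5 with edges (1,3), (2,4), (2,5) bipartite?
Yes. Partition: {1, 2}, {3, 4, 5}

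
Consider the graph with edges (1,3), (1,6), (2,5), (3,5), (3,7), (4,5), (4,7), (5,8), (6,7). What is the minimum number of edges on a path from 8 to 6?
4 (path: 8 -> 5 -> 3 -> 7 -> 6, 4 edges)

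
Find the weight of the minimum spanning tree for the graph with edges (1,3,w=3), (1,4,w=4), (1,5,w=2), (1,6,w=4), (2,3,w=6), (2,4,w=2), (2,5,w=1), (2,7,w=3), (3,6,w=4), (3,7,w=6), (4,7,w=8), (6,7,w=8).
15 (MST edges: (1,3,w=3), (1,5,w=2), (1,6,w=4), (2,4,w=2), (2,5,w=1), (2,7,w=3); sum of weights 3 + 2 + 4 + 2 + 1 + 3 = 15)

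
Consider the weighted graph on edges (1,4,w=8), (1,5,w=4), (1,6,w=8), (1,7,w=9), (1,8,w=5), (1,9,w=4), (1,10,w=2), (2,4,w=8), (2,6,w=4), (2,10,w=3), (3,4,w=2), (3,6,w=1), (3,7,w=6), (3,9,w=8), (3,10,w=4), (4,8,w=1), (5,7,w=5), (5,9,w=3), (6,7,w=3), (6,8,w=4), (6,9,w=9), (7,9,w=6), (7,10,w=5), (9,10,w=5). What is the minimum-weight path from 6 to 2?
4 (path: 6 -> 2; weights 4 = 4)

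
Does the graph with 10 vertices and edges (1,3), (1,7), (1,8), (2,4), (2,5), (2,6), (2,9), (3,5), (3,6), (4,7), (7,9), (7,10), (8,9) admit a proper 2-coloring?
Yes. Partition: {1, 4, 5, 6, 9, 10}, {2, 3, 7, 8}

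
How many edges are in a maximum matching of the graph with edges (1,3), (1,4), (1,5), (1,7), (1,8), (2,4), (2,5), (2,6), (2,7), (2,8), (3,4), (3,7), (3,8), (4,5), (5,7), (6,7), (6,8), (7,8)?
4 (matching: (1,5), (2,6), (3,4), (7,8); upper bound floor(n/2) = floor(8/2) = 4)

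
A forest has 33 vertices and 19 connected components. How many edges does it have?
14 (Each of the 19 component trees on V_i vertices has V_i - 1 edges; summing gives V - C = 33 - 19 = 14)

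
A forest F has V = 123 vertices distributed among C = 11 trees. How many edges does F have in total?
112 (Each of the 11 component trees on V_i vertices has V_i - 1 edges; summing gives V - C = 123 - 11 = 112)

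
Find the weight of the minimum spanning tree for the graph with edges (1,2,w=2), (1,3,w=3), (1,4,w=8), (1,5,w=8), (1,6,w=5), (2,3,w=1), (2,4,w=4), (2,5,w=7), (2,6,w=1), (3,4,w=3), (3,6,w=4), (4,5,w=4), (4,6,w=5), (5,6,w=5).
11 (MST edges: (1,2,w=2), (2,3,w=1), (2,6,w=1), (3,4,w=3), (4,5,w=4); sum of weights 2 + 1 + 1 + 3 + 4 = 11)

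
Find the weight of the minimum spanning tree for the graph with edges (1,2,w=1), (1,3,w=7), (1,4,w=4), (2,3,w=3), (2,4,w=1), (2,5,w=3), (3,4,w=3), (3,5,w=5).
8 (MST edges: (1,2,w=1), (2,3,w=3), (2,4,w=1), (2,5,w=3); sum of weights 1 + 3 + 1 + 3 = 8)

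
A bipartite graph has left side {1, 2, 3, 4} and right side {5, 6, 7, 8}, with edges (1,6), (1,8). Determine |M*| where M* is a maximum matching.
1 (matching: (1,8); upper bound min(|L|,|R|) = min(4,4) = 4)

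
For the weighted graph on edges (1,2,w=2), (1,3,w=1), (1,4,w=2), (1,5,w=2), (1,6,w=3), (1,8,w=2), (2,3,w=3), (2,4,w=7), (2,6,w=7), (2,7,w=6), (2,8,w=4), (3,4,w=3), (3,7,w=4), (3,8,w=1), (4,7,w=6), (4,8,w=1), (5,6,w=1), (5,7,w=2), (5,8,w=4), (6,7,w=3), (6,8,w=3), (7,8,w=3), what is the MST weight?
10 (MST edges: (1,2,w=2), (1,3,w=1), (1,5,w=2), (3,8,w=1), (4,8,w=1), (5,6,w=1), (5,7,w=2); sum of weights 2 + 1 + 2 + 1 + 1 + 1 + 2 = 10)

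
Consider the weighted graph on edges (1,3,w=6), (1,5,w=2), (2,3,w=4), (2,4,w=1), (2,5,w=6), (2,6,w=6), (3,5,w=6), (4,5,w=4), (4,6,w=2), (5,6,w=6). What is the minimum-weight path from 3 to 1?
6 (path: 3 -> 1; weights 6 = 6)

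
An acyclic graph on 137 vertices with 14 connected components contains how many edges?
123 (Each of the 14 component trees on V_i vertices has V_i - 1 edges; summing gives V - C = 137 - 14 = 123)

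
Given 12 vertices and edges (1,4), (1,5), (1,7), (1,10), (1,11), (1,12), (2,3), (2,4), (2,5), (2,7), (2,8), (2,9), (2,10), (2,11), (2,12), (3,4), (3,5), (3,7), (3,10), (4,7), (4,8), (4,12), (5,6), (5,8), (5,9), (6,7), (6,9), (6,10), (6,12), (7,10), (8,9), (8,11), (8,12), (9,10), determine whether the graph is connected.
Yes (BFS from 1 visits [1, 4, 5, 7, 10, 11, 12, 2, 3, 8, 6, 9] — all 12 vertices reached)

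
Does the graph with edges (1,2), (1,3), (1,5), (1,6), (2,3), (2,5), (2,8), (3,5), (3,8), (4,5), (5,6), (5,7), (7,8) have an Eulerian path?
Yes (the graph is connected and exactly 2 vertices have odd degree: {4, 8}; any Eulerian path must start and end at those)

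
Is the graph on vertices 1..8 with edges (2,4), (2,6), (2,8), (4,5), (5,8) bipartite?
Yes. Partition: {1, 2, 3, 5, 7}, {4, 6, 8}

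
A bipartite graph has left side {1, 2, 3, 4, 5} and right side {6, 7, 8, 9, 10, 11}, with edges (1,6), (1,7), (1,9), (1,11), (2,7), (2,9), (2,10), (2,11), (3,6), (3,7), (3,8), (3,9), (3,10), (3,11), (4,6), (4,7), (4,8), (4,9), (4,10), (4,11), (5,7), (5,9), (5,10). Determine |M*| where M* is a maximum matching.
5 (matching: (1,11), (2,10), (3,9), (4,8), (5,7); upper bound min(|L|,|R|) = min(5,6) = 5)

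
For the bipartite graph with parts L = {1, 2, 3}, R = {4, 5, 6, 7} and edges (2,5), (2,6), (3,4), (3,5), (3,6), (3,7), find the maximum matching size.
2 (matching: (2,6), (3,7); upper bound min(|L|,|R|) = min(3,4) = 3)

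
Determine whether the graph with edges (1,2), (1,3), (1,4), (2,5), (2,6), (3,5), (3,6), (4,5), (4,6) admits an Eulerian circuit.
No (6 vertices have odd degree: {1, 2, 3, 4, 5, 6}; Eulerian circuit requires 0)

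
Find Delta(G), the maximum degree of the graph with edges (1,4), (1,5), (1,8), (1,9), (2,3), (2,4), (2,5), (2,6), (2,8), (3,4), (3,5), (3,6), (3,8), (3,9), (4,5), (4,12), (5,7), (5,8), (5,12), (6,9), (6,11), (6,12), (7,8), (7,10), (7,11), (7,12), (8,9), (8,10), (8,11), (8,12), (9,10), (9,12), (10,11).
9 (attained at vertex 8)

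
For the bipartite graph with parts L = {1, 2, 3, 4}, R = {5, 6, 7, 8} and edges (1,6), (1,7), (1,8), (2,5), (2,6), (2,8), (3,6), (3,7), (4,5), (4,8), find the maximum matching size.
4 (matching: (1,8), (2,6), (3,7), (4,5); upper bound min(|L|,|R|) = min(4,4) = 4)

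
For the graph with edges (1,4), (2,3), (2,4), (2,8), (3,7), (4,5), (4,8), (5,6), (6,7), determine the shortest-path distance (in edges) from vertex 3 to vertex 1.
3 (path: 3 -> 2 -> 4 -> 1, 3 edges)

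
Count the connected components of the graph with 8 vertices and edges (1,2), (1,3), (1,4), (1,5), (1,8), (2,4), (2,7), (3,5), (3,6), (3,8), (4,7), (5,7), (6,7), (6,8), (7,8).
1 (components: {1, 2, 3, 4, 5, 6, 7, 8})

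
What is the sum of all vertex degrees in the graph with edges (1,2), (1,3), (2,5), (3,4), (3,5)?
10 (handshake: sum of degrees = 2|E| = 2 x 5 = 10)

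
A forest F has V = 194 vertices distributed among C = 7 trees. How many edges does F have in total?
187 (Each of the 7 component trees on V_i vertices has V_i - 1 edges; summing gives V - C = 194 - 7 = 187)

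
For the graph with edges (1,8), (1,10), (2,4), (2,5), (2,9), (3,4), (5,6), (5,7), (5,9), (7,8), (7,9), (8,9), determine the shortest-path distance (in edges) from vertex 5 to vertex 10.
4 (path: 5 -> 9 -> 8 -> 1 -> 10, 4 edges)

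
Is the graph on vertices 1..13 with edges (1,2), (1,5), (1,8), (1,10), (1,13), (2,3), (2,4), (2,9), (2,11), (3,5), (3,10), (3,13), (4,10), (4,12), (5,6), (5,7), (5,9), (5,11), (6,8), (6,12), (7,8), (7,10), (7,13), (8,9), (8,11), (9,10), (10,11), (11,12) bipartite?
Yes. Partition: {1, 3, 4, 6, 7, 9, 11}, {2, 5, 8, 10, 12, 13}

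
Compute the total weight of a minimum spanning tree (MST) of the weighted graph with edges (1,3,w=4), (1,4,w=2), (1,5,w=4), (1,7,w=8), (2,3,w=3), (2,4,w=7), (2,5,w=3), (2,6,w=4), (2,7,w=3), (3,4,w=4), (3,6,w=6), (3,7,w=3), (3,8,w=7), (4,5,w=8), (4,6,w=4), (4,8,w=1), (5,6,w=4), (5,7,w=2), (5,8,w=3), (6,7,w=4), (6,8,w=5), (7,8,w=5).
18 (MST edges: (1,4,w=2), (2,3,w=3), (2,5,w=3), (2,6,w=4), (4,8,w=1), (5,7,w=2), (5,8,w=3); sum of weights 2 + 3 + 3 + 4 + 1 + 2 + 3 = 18)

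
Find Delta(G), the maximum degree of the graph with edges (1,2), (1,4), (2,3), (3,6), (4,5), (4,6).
3 (attained at vertex 4)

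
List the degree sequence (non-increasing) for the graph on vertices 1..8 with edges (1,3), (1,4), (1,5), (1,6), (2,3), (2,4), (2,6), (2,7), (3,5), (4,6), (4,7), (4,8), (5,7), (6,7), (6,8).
[5, 5, 4, 4, 4, 3, 3, 2] (degrees: deg(1)=4, deg(2)=4, deg(3)=3, deg(4)=5, deg(5)=3, deg(6)=5, deg(7)=4, deg(8)=2)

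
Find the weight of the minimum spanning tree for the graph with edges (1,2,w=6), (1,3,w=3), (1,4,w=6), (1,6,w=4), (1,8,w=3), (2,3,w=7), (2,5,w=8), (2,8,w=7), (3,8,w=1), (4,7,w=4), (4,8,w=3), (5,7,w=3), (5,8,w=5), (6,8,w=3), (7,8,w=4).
23 (MST edges: (1,2,w=6), (1,3,w=3), (3,8,w=1), (4,7,w=4), (4,8,w=3), (5,7,w=3), (6,8,w=3); sum of weights 6 + 3 + 1 + 4 + 3 + 3 + 3 = 23)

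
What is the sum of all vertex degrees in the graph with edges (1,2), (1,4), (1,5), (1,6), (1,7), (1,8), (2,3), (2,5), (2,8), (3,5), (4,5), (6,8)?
24 (handshake: sum of degrees = 2|E| = 2 x 12 = 24)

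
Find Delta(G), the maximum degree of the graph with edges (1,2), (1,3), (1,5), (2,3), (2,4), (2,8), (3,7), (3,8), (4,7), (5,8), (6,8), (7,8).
5 (attained at vertex 8)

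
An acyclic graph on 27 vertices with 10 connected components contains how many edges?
17 (Each of the 10 component trees on V_i vertices has V_i - 1 edges; summing gives V - C = 27 - 10 = 17)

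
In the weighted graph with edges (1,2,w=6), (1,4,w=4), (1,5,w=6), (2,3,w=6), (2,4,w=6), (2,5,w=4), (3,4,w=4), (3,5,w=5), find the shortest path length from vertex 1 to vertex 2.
6 (path: 1 -> 2; weights 6 = 6)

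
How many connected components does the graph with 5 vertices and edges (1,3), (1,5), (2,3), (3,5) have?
2 (components: {1, 2, 3, 5}, {4})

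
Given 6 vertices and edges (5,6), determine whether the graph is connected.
No, it has 5 components: {1}, {2}, {3}, {4}, {5, 6}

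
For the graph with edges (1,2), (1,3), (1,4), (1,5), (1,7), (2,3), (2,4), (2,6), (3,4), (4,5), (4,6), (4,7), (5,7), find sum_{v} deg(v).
26 (handshake: sum of degrees = 2|E| = 2 x 13 = 26)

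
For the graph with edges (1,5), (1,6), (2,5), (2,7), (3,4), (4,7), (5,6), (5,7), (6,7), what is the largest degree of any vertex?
4 (attained at vertices 5, 7)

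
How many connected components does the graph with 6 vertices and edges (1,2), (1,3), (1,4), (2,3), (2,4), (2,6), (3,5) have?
1 (components: {1, 2, 3, 4, 5, 6})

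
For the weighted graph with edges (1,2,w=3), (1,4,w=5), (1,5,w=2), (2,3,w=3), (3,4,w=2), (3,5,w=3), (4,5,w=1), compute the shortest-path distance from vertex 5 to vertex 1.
2 (path: 5 -> 1; weights 2 = 2)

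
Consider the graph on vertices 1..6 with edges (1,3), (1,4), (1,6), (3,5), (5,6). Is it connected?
No, it has 2 components: {1, 3, 4, 5, 6}, {2}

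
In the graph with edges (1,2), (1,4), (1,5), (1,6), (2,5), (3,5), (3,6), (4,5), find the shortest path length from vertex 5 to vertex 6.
2 (path: 5 -> 1 -> 6, 2 edges)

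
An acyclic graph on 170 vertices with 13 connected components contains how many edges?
157 (Each of the 13 component trees on V_i vertices has V_i - 1 edges; summing gives V - C = 170 - 13 = 157)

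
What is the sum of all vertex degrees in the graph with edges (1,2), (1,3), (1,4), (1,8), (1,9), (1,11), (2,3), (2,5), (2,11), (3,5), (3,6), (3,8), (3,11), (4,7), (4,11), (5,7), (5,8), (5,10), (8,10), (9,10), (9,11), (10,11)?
44 (handshake: sum of degrees = 2|E| = 2 x 22 = 44)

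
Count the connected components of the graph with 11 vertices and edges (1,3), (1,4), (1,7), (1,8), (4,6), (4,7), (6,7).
6 (components: {1, 3, 4, 6, 7, 8}, {2}, {5}, {9}, {10}, {11})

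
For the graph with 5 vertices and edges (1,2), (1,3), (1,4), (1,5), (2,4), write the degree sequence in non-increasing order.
[4, 2, 2, 1, 1] (degrees: deg(1)=4, deg(2)=2, deg(3)=1, deg(4)=2, deg(5)=1)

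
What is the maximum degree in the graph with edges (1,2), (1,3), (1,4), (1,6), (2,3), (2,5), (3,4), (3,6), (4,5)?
4 (attained at vertices 1, 3)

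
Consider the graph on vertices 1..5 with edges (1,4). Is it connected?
No, it has 4 components: {1, 4}, {2}, {3}, {5}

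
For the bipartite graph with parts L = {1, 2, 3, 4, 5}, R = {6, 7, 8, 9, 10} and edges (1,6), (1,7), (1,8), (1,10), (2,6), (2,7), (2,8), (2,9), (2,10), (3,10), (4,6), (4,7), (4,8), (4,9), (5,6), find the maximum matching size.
5 (matching: (1,7), (2,9), (3,10), (4,8), (5,6); upper bound min(|L|,|R|) = min(5,5) = 5)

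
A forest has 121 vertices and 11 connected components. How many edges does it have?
110 (Each of the 11 component trees on V_i vertices has V_i - 1 edges; summing gives V - C = 121 - 11 = 110)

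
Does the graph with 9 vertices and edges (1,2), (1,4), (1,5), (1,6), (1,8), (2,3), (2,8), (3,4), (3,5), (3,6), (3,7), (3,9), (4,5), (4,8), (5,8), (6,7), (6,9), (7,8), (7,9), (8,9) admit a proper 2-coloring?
No (odd cycle of length 3: 4 -> 1 -> 5 -> 4)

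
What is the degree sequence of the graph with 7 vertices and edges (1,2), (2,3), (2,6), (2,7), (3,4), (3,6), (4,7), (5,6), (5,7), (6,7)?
[4, 4, 4, 3, 2, 2, 1] (degrees: deg(1)=1, deg(2)=4, deg(3)=3, deg(4)=2, deg(5)=2, deg(6)=4, deg(7)=4)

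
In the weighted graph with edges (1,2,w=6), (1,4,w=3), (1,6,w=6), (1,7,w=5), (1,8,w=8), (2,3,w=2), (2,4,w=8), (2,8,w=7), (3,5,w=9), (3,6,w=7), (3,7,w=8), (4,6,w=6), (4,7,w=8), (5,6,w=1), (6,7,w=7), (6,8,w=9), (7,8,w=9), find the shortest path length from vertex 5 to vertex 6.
1 (path: 5 -> 6; weights 1 = 1)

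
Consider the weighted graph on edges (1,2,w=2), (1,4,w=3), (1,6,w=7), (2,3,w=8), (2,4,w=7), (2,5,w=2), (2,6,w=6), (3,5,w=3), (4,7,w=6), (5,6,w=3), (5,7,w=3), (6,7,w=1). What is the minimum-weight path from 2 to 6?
5 (path: 2 -> 5 -> 6; weights 2 + 3 = 5)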